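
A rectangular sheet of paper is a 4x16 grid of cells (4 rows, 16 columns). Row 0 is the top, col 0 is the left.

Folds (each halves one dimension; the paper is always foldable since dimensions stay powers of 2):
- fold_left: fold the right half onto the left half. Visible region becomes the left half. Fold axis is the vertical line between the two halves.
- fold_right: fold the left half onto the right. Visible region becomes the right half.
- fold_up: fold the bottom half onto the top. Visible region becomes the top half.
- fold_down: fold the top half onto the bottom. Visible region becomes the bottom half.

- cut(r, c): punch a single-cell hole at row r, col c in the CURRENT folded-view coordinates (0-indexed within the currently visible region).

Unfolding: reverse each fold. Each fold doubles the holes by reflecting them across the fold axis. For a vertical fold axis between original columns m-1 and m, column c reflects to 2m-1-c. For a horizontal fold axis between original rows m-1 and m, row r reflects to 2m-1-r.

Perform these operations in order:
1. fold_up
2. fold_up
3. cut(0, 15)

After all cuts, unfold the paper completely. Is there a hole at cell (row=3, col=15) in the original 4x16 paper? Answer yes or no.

Answer: yes

Derivation:
Op 1 fold_up: fold axis h@2; visible region now rows[0,2) x cols[0,16) = 2x16
Op 2 fold_up: fold axis h@1; visible region now rows[0,1) x cols[0,16) = 1x16
Op 3 cut(0, 15): punch at orig (0,15); cuts so far [(0, 15)]; region rows[0,1) x cols[0,16) = 1x16
Unfold 1 (reflect across h@1): 2 holes -> [(0, 15), (1, 15)]
Unfold 2 (reflect across h@2): 4 holes -> [(0, 15), (1, 15), (2, 15), (3, 15)]
Holes: [(0, 15), (1, 15), (2, 15), (3, 15)]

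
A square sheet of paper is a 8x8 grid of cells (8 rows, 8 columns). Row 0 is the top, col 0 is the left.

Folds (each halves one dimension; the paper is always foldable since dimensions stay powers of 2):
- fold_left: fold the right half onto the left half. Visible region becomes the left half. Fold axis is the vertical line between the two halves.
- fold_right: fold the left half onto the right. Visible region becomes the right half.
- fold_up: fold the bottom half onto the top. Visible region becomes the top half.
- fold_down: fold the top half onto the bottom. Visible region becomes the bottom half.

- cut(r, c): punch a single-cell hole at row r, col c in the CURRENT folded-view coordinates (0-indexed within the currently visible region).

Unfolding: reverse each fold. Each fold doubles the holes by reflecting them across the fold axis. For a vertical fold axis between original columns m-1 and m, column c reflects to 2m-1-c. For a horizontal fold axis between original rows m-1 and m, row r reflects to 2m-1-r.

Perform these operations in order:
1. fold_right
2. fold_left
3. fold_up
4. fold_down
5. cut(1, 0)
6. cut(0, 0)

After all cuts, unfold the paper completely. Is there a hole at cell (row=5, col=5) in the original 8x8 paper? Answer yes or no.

Op 1 fold_right: fold axis v@4; visible region now rows[0,8) x cols[4,8) = 8x4
Op 2 fold_left: fold axis v@6; visible region now rows[0,8) x cols[4,6) = 8x2
Op 3 fold_up: fold axis h@4; visible region now rows[0,4) x cols[4,6) = 4x2
Op 4 fold_down: fold axis h@2; visible region now rows[2,4) x cols[4,6) = 2x2
Op 5 cut(1, 0): punch at orig (3,4); cuts so far [(3, 4)]; region rows[2,4) x cols[4,6) = 2x2
Op 6 cut(0, 0): punch at orig (2,4); cuts so far [(2, 4), (3, 4)]; region rows[2,4) x cols[4,6) = 2x2
Unfold 1 (reflect across h@2): 4 holes -> [(0, 4), (1, 4), (2, 4), (3, 4)]
Unfold 2 (reflect across h@4): 8 holes -> [(0, 4), (1, 4), (2, 4), (3, 4), (4, 4), (5, 4), (6, 4), (7, 4)]
Unfold 3 (reflect across v@6): 16 holes -> [(0, 4), (0, 7), (1, 4), (1, 7), (2, 4), (2, 7), (3, 4), (3, 7), (4, 4), (4, 7), (5, 4), (5, 7), (6, 4), (6, 7), (7, 4), (7, 7)]
Unfold 4 (reflect across v@4): 32 holes -> [(0, 0), (0, 3), (0, 4), (0, 7), (1, 0), (1, 3), (1, 4), (1, 7), (2, 0), (2, 3), (2, 4), (2, 7), (3, 0), (3, 3), (3, 4), (3, 7), (4, 0), (4, 3), (4, 4), (4, 7), (5, 0), (5, 3), (5, 4), (5, 7), (6, 0), (6, 3), (6, 4), (6, 7), (7, 0), (7, 3), (7, 4), (7, 7)]
Holes: [(0, 0), (0, 3), (0, 4), (0, 7), (1, 0), (1, 3), (1, 4), (1, 7), (2, 0), (2, 3), (2, 4), (2, 7), (3, 0), (3, 3), (3, 4), (3, 7), (4, 0), (4, 3), (4, 4), (4, 7), (5, 0), (5, 3), (5, 4), (5, 7), (6, 0), (6, 3), (6, 4), (6, 7), (7, 0), (7, 3), (7, 4), (7, 7)]

Answer: no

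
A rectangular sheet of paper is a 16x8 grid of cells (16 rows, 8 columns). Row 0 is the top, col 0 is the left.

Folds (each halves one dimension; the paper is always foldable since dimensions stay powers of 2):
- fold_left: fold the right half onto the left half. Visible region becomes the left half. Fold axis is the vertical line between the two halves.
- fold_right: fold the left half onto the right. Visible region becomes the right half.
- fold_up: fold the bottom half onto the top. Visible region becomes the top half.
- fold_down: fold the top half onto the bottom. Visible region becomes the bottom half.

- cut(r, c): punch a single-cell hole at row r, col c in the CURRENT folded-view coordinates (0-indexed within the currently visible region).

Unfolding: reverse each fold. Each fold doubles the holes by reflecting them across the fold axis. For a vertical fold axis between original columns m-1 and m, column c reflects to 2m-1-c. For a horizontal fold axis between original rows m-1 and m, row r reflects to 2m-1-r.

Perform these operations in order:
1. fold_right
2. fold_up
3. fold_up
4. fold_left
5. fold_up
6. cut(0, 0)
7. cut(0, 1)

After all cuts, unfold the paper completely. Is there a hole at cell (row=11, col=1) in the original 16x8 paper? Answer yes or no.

Op 1 fold_right: fold axis v@4; visible region now rows[0,16) x cols[4,8) = 16x4
Op 2 fold_up: fold axis h@8; visible region now rows[0,8) x cols[4,8) = 8x4
Op 3 fold_up: fold axis h@4; visible region now rows[0,4) x cols[4,8) = 4x4
Op 4 fold_left: fold axis v@6; visible region now rows[0,4) x cols[4,6) = 4x2
Op 5 fold_up: fold axis h@2; visible region now rows[0,2) x cols[4,6) = 2x2
Op 6 cut(0, 0): punch at orig (0,4); cuts so far [(0, 4)]; region rows[0,2) x cols[4,6) = 2x2
Op 7 cut(0, 1): punch at orig (0,5); cuts so far [(0, 4), (0, 5)]; region rows[0,2) x cols[4,6) = 2x2
Unfold 1 (reflect across h@2): 4 holes -> [(0, 4), (0, 5), (3, 4), (3, 5)]
Unfold 2 (reflect across v@6): 8 holes -> [(0, 4), (0, 5), (0, 6), (0, 7), (3, 4), (3, 5), (3, 6), (3, 7)]
Unfold 3 (reflect across h@4): 16 holes -> [(0, 4), (0, 5), (0, 6), (0, 7), (3, 4), (3, 5), (3, 6), (3, 7), (4, 4), (4, 5), (4, 6), (4, 7), (7, 4), (7, 5), (7, 6), (7, 7)]
Unfold 4 (reflect across h@8): 32 holes -> [(0, 4), (0, 5), (0, 6), (0, 7), (3, 4), (3, 5), (3, 6), (3, 7), (4, 4), (4, 5), (4, 6), (4, 7), (7, 4), (7, 5), (7, 6), (7, 7), (8, 4), (8, 5), (8, 6), (8, 7), (11, 4), (11, 5), (11, 6), (11, 7), (12, 4), (12, 5), (12, 6), (12, 7), (15, 4), (15, 5), (15, 6), (15, 7)]
Unfold 5 (reflect across v@4): 64 holes -> [(0, 0), (0, 1), (0, 2), (0, 3), (0, 4), (0, 5), (0, 6), (0, 7), (3, 0), (3, 1), (3, 2), (3, 3), (3, 4), (3, 5), (3, 6), (3, 7), (4, 0), (4, 1), (4, 2), (4, 3), (4, 4), (4, 5), (4, 6), (4, 7), (7, 0), (7, 1), (7, 2), (7, 3), (7, 4), (7, 5), (7, 6), (7, 7), (8, 0), (8, 1), (8, 2), (8, 3), (8, 4), (8, 5), (8, 6), (8, 7), (11, 0), (11, 1), (11, 2), (11, 3), (11, 4), (11, 5), (11, 6), (11, 7), (12, 0), (12, 1), (12, 2), (12, 3), (12, 4), (12, 5), (12, 6), (12, 7), (15, 0), (15, 1), (15, 2), (15, 3), (15, 4), (15, 5), (15, 6), (15, 7)]
Holes: [(0, 0), (0, 1), (0, 2), (0, 3), (0, 4), (0, 5), (0, 6), (0, 7), (3, 0), (3, 1), (3, 2), (3, 3), (3, 4), (3, 5), (3, 6), (3, 7), (4, 0), (4, 1), (4, 2), (4, 3), (4, 4), (4, 5), (4, 6), (4, 7), (7, 0), (7, 1), (7, 2), (7, 3), (7, 4), (7, 5), (7, 6), (7, 7), (8, 0), (8, 1), (8, 2), (8, 3), (8, 4), (8, 5), (8, 6), (8, 7), (11, 0), (11, 1), (11, 2), (11, 3), (11, 4), (11, 5), (11, 6), (11, 7), (12, 0), (12, 1), (12, 2), (12, 3), (12, 4), (12, 5), (12, 6), (12, 7), (15, 0), (15, 1), (15, 2), (15, 3), (15, 4), (15, 5), (15, 6), (15, 7)]

Answer: yes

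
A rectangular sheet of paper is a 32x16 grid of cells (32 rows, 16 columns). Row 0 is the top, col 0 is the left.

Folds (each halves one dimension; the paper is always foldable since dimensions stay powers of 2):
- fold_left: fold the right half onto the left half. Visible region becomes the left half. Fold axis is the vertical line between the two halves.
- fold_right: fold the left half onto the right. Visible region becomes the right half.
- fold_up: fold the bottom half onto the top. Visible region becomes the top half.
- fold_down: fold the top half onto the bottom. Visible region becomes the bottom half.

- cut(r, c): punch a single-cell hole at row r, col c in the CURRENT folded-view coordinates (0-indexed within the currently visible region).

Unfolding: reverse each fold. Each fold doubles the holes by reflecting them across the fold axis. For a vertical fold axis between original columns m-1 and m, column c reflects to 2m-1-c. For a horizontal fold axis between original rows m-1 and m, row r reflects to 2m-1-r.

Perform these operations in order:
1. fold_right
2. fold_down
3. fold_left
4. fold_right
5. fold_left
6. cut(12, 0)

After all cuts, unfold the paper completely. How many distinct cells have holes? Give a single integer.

Op 1 fold_right: fold axis v@8; visible region now rows[0,32) x cols[8,16) = 32x8
Op 2 fold_down: fold axis h@16; visible region now rows[16,32) x cols[8,16) = 16x8
Op 3 fold_left: fold axis v@12; visible region now rows[16,32) x cols[8,12) = 16x4
Op 4 fold_right: fold axis v@10; visible region now rows[16,32) x cols[10,12) = 16x2
Op 5 fold_left: fold axis v@11; visible region now rows[16,32) x cols[10,11) = 16x1
Op 6 cut(12, 0): punch at orig (28,10); cuts so far [(28, 10)]; region rows[16,32) x cols[10,11) = 16x1
Unfold 1 (reflect across v@11): 2 holes -> [(28, 10), (28, 11)]
Unfold 2 (reflect across v@10): 4 holes -> [(28, 8), (28, 9), (28, 10), (28, 11)]
Unfold 3 (reflect across v@12): 8 holes -> [(28, 8), (28, 9), (28, 10), (28, 11), (28, 12), (28, 13), (28, 14), (28, 15)]
Unfold 4 (reflect across h@16): 16 holes -> [(3, 8), (3, 9), (3, 10), (3, 11), (3, 12), (3, 13), (3, 14), (3, 15), (28, 8), (28, 9), (28, 10), (28, 11), (28, 12), (28, 13), (28, 14), (28, 15)]
Unfold 5 (reflect across v@8): 32 holes -> [(3, 0), (3, 1), (3, 2), (3, 3), (3, 4), (3, 5), (3, 6), (3, 7), (3, 8), (3, 9), (3, 10), (3, 11), (3, 12), (3, 13), (3, 14), (3, 15), (28, 0), (28, 1), (28, 2), (28, 3), (28, 4), (28, 5), (28, 6), (28, 7), (28, 8), (28, 9), (28, 10), (28, 11), (28, 12), (28, 13), (28, 14), (28, 15)]

Answer: 32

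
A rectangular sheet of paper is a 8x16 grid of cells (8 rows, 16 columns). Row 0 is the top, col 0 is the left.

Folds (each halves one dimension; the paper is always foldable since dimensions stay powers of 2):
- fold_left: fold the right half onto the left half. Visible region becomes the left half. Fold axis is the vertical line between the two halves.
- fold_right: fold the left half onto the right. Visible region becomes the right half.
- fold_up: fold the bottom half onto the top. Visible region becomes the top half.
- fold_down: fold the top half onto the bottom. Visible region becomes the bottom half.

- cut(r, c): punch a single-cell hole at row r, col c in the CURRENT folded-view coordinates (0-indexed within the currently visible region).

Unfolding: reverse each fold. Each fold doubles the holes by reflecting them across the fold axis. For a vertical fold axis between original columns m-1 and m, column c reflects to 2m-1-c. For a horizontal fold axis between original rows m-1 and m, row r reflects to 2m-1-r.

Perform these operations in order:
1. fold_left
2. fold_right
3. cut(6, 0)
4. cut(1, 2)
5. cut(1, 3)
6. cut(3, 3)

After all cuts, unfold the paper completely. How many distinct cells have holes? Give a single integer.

Op 1 fold_left: fold axis v@8; visible region now rows[0,8) x cols[0,8) = 8x8
Op 2 fold_right: fold axis v@4; visible region now rows[0,8) x cols[4,8) = 8x4
Op 3 cut(6, 0): punch at orig (6,4); cuts so far [(6, 4)]; region rows[0,8) x cols[4,8) = 8x4
Op 4 cut(1, 2): punch at orig (1,6); cuts so far [(1, 6), (6, 4)]; region rows[0,8) x cols[4,8) = 8x4
Op 5 cut(1, 3): punch at orig (1,7); cuts so far [(1, 6), (1, 7), (6, 4)]; region rows[0,8) x cols[4,8) = 8x4
Op 6 cut(3, 3): punch at orig (3,7); cuts so far [(1, 6), (1, 7), (3, 7), (6, 4)]; region rows[0,8) x cols[4,8) = 8x4
Unfold 1 (reflect across v@4): 8 holes -> [(1, 0), (1, 1), (1, 6), (1, 7), (3, 0), (3, 7), (6, 3), (6, 4)]
Unfold 2 (reflect across v@8): 16 holes -> [(1, 0), (1, 1), (1, 6), (1, 7), (1, 8), (1, 9), (1, 14), (1, 15), (3, 0), (3, 7), (3, 8), (3, 15), (6, 3), (6, 4), (6, 11), (6, 12)]

Answer: 16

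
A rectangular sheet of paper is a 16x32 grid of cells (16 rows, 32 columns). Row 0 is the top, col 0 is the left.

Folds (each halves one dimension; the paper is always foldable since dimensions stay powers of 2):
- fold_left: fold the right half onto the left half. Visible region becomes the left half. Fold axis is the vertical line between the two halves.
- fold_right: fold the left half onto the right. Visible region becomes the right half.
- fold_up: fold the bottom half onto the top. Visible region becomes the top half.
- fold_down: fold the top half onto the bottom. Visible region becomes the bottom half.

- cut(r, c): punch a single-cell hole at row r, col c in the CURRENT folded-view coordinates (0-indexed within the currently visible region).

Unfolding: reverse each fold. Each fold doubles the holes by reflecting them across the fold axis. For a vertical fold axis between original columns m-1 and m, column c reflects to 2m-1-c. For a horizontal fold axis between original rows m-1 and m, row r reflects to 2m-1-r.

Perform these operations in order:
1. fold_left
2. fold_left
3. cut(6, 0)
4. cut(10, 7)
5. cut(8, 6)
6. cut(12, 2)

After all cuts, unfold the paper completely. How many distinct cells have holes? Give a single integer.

Op 1 fold_left: fold axis v@16; visible region now rows[0,16) x cols[0,16) = 16x16
Op 2 fold_left: fold axis v@8; visible region now rows[0,16) x cols[0,8) = 16x8
Op 3 cut(6, 0): punch at orig (6,0); cuts so far [(6, 0)]; region rows[0,16) x cols[0,8) = 16x8
Op 4 cut(10, 7): punch at orig (10,7); cuts so far [(6, 0), (10, 7)]; region rows[0,16) x cols[0,8) = 16x8
Op 5 cut(8, 6): punch at orig (8,6); cuts so far [(6, 0), (8, 6), (10, 7)]; region rows[0,16) x cols[0,8) = 16x8
Op 6 cut(12, 2): punch at orig (12,2); cuts so far [(6, 0), (8, 6), (10, 7), (12, 2)]; region rows[0,16) x cols[0,8) = 16x8
Unfold 1 (reflect across v@8): 8 holes -> [(6, 0), (6, 15), (8, 6), (8, 9), (10, 7), (10, 8), (12, 2), (12, 13)]
Unfold 2 (reflect across v@16): 16 holes -> [(6, 0), (6, 15), (6, 16), (6, 31), (8, 6), (8, 9), (8, 22), (8, 25), (10, 7), (10, 8), (10, 23), (10, 24), (12, 2), (12, 13), (12, 18), (12, 29)]

Answer: 16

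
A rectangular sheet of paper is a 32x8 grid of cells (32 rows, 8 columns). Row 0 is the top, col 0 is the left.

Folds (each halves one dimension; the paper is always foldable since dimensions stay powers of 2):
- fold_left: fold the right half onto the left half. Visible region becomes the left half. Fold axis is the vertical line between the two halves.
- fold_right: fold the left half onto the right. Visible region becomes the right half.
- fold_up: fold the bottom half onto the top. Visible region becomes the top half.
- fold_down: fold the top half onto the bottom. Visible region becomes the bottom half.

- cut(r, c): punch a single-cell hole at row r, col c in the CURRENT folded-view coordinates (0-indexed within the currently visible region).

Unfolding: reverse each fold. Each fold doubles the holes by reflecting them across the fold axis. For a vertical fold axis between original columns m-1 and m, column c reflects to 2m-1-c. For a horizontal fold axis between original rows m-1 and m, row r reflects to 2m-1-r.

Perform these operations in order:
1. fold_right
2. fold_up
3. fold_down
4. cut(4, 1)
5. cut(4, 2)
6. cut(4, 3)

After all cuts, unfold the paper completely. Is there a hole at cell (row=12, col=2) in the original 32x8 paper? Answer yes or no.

Answer: yes

Derivation:
Op 1 fold_right: fold axis v@4; visible region now rows[0,32) x cols[4,8) = 32x4
Op 2 fold_up: fold axis h@16; visible region now rows[0,16) x cols[4,8) = 16x4
Op 3 fold_down: fold axis h@8; visible region now rows[8,16) x cols[4,8) = 8x4
Op 4 cut(4, 1): punch at orig (12,5); cuts so far [(12, 5)]; region rows[8,16) x cols[4,8) = 8x4
Op 5 cut(4, 2): punch at orig (12,6); cuts so far [(12, 5), (12, 6)]; region rows[8,16) x cols[4,8) = 8x4
Op 6 cut(4, 3): punch at orig (12,7); cuts so far [(12, 5), (12, 6), (12, 7)]; region rows[8,16) x cols[4,8) = 8x4
Unfold 1 (reflect across h@8): 6 holes -> [(3, 5), (3, 6), (3, 7), (12, 5), (12, 6), (12, 7)]
Unfold 2 (reflect across h@16): 12 holes -> [(3, 5), (3, 6), (3, 7), (12, 5), (12, 6), (12, 7), (19, 5), (19, 6), (19, 7), (28, 5), (28, 6), (28, 7)]
Unfold 3 (reflect across v@4): 24 holes -> [(3, 0), (3, 1), (3, 2), (3, 5), (3, 6), (3, 7), (12, 0), (12, 1), (12, 2), (12, 5), (12, 6), (12, 7), (19, 0), (19, 1), (19, 2), (19, 5), (19, 6), (19, 7), (28, 0), (28, 1), (28, 2), (28, 5), (28, 6), (28, 7)]
Holes: [(3, 0), (3, 1), (3, 2), (3, 5), (3, 6), (3, 7), (12, 0), (12, 1), (12, 2), (12, 5), (12, 6), (12, 7), (19, 0), (19, 1), (19, 2), (19, 5), (19, 6), (19, 7), (28, 0), (28, 1), (28, 2), (28, 5), (28, 6), (28, 7)]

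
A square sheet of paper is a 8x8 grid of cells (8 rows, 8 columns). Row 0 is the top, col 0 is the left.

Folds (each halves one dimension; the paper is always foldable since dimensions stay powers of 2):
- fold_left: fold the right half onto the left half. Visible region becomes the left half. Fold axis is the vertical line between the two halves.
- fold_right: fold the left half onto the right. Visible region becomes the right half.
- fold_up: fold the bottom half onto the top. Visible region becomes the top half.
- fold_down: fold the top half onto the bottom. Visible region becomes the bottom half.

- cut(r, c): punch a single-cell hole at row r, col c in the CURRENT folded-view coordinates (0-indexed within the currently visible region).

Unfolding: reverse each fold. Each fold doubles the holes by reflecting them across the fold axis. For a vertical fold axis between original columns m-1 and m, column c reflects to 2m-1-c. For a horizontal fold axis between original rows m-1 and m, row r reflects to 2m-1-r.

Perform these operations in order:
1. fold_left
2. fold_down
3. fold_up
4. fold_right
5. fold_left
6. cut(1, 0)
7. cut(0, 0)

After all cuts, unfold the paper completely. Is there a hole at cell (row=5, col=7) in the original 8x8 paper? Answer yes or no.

Answer: yes

Derivation:
Op 1 fold_left: fold axis v@4; visible region now rows[0,8) x cols[0,4) = 8x4
Op 2 fold_down: fold axis h@4; visible region now rows[4,8) x cols[0,4) = 4x4
Op 3 fold_up: fold axis h@6; visible region now rows[4,6) x cols[0,4) = 2x4
Op 4 fold_right: fold axis v@2; visible region now rows[4,6) x cols[2,4) = 2x2
Op 5 fold_left: fold axis v@3; visible region now rows[4,6) x cols[2,3) = 2x1
Op 6 cut(1, 0): punch at orig (5,2); cuts so far [(5, 2)]; region rows[4,6) x cols[2,3) = 2x1
Op 7 cut(0, 0): punch at orig (4,2); cuts so far [(4, 2), (5, 2)]; region rows[4,6) x cols[2,3) = 2x1
Unfold 1 (reflect across v@3): 4 holes -> [(4, 2), (4, 3), (5, 2), (5, 3)]
Unfold 2 (reflect across v@2): 8 holes -> [(4, 0), (4, 1), (4, 2), (4, 3), (5, 0), (5, 1), (5, 2), (5, 3)]
Unfold 3 (reflect across h@6): 16 holes -> [(4, 0), (4, 1), (4, 2), (4, 3), (5, 0), (5, 1), (5, 2), (5, 3), (6, 0), (6, 1), (6, 2), (6, 3), (7, 0), (7, 1), (7, 2), (7, 3)]
Unfold 4 (reflect across h@4): 32 holes -> [(0, 0), (0, 1), (0, 2), (0, 3), (1, 0), (1, 1), (1, 2), (1, 3), (2, 0), (2, 1), (2, 2), (2, 3), (3, 0), (3, 1), (3, 2), (3, 3), (4, 0), (4, 1), (4, 2), (4, 3), (5, 0), (5, 1), (5, 2), (5, 3), (6, 0), (6, 1), (6, 2), (6, 3), (7, 0), (7, 1), (7, 2), (7, 3)]
Unfold 5 (reflect across v@4): 64 holes -> [(0, 0), (0, 1), (0, 2), (0, 3), (0, 4), (0, 5), (0, 6), (0, 7), (1, 0), (1, 1), (1, 2), (1, 3), (1, 4), (1, 5), (1, 6), (1, 7), (2, 0), (2, 1), (2, 2), (2, 3), (2, 4), (2, 5), (2, 6), (2, 7), (3, 0), (3, 1), (3, 2), (3, 3), (3, 4), (3, 5), (3, 6), (3, 7), (4, 0), (4, 1), (4, 2), (4, 3), (4, 4), (4, 5), (4, 6), (4, 7), (5, 0), (5, 1), (5, 2), (5, 3), (5, 4), (5, 5), (5, 6), (5, 7), (6, 0), (6, 1), (6, 2), (6, 3), (6, 4), (6, 5), (6, 6), (6, 7), (7, 0), (7, 1), (7, 2), (7, 3), (7, 4), (7, 5), (7, 6), (7, 7)]
Holes: [(0, 0), (0, 1), (0, 2), (0, 3), (0, 4), (0, 5), (0, 6), (0, 7), (1, 0), (1, 1), (1, 2), (1, 3), (1, 4), (1, 5), (1, 6), (1, 7), (2, 0), (2, 1), (2, 2), (2, 3), (2, 4), (2, 5), (2, 6), (2, 7), (3, 0), (3, 1), (3, 2), (3, 3), (3, 4), (3, 5), (3, 6), (3, 7), (4, 0), (4, 1), (4, 2), (4, 3), (4, 4), (4, 5), (4, 6), (4, 7), (5, 0), (5, 1), (5, 2), (5, 3), (5, 4), (5, 5), (5, 6), (5, 7), (6, 0), (6, 1), (6, 2), (6, 3), (6, 4), (6, 5), (6, 6), (6, 7), (7, 0), (7, 1), (7, 2), (7, 3), (7, 4), (7, 5), (7, 6), (7, 7)]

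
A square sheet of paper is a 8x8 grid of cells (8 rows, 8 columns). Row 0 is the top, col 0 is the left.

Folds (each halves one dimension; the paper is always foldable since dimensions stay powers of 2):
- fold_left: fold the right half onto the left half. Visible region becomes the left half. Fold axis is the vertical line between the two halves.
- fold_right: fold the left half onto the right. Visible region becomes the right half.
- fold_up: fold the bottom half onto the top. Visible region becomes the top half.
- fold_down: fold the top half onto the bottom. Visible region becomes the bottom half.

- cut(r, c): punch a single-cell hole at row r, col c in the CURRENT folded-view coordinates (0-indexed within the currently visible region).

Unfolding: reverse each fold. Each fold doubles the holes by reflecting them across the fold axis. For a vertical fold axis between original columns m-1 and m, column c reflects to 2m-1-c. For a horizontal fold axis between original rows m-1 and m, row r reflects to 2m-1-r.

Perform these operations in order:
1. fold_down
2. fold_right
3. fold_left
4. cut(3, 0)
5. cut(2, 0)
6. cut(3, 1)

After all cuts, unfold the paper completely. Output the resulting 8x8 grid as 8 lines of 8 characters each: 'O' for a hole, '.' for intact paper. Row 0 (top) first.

Op 1 fold_down: fold axis h@4; visible region now rows[4,8) x cols[0,8) = 4x8
Op 2 fold_right: fold axis v@4; visible region now rows[4,8) x cols[4,8) = 4x4
Op 3 fold_left: fold axis v@6; visible region now rows[4,8) x cols[4,6) = 4x2
Op 4 cut(3, 0): punch at orig (7,4); cuts so far [(7, 4)]; region rows[4,8) x cols[4,6) = 4x2
Op 5 cut(2, 0): punch at orig (6,4); cuts so far [(6, 4), (7, 4)]; region rows[4,8) x cols[4,6) = 4x2
Op 6 cut(3, 1): punch at orig (7,5); cuts so far [(6, 4), (7, 4), (7, 5)]; region rows[4,8) x cols[4,6) = 4x2
Unfold 1 (reflect across v@6): 6 holes -> [(6, 4), (6, 7), (7, 4), (7, 5), (7, 6), (7, 7)]
Unfold 2 (reflect across v@4): 12 holes -> [(6, 0), (6, 3), (6, 4), (6, 7), (7, 0), (7, 1), (7, 2), (7, 3), (7, 4), (7, 5), (7, 6), (7, 7)]
Unfold 3 (reflect across h@4): 24 holes -> [(0, 0), (0, 1), (0, 2), (0, 3), (0, 4), (0, 5), (0, 6), (0, 7), (1, 0), (1, 3), (1, 4), (1, 7), (6, 0), (6, 3), (6, 4), (6, 7), (7, 0), (7, 1), (7, 2), (7, 3), (7, 4), (7, 5), (7, 6), (7, 7)]

Answer: OOOOOOOO
O..OO..O
........
........
........
........
O..OO..O
OOOOOOOO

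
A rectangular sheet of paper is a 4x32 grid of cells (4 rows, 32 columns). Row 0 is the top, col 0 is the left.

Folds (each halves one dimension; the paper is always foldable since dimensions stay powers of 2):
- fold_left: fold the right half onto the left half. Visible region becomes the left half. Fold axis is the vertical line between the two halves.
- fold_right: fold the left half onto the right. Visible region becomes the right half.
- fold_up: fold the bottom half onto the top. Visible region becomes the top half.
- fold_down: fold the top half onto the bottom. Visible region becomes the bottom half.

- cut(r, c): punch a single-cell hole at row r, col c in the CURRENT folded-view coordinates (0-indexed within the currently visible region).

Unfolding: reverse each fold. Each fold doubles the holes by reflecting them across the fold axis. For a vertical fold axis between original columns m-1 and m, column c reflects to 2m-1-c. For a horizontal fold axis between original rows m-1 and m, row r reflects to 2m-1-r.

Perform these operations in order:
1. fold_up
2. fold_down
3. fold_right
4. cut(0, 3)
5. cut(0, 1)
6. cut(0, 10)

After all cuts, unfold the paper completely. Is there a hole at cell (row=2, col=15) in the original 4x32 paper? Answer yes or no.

Answer: no

Derivation:
Op 1 fold_up: fold axis h@2; visible region now rows[0,2) x cols[0,32) = 2x32
Op 2 fold_down: fold axis h@1; visible region now rows[1,2) x cols[0,32) = 1x32
Op 3 fold_right: fold axis v@16; visible region now rows[1,2) x cols[16,32) = 1x16
Op 4 cut(0, 3): punch at orig (1,19); cuts so far [(1, 19)]; region rows[1,2) x cols[16,32) = 1x16
Op 5 cut(0, 1): punch at orig (1,17); cuts so far [(1, 17), (1, 19)]; region rows[1,2) x cols[16,32) = 1x16
Op 6 cut(0, 10): punch at orig (1,26); cuts so far [(1, 17), (1, 19), (1, 26)]; region rows[1,2) x cols[16,32) = 1x16
Unfold 1 (reflect across v@16): 6 holes -> [(1, 5), (1, 12), (1, 14), (1, 17), (1, 19), (1, 26)]
Unfold 2 (reflect across h@1): 12 holes -> [(0, 5), (0, 12), (0, 14), (0, 17), (0, 19), (0, 26), (1, 5), (1, 12), (1, 14), (1, 17), (1, 19), (1, 26)]
Unfold 3 (reflect across h@2): 24 holes -> [(0, 5), (0, 12), (0, 14), (0, 17), (0, 19), (0, 26), (1, 5), (1, 12), (1, 14), (1, 17), (1, 19), (1, 26), (2, 5), (2, 12), (2, 14), (2, 17), (2, 19), (2, 26), (3, 5), (3, 12), (3, 14), (3, 17), (3, 19), (3, 26)]
Holes: [(0, 5), (0, 12), (0, 14), (0, 17), (0, 19), (0, 26), (1, 5), (1, 12), (1, 14), (1, 17), (1, 19), (1, 26), (2, 5), (2, 12), (2, 14), (2, 17), (2, 19), (2, 26), (3, 5), (3, 12), (3, 14), (3, 17), (3, 19), (3, 26)]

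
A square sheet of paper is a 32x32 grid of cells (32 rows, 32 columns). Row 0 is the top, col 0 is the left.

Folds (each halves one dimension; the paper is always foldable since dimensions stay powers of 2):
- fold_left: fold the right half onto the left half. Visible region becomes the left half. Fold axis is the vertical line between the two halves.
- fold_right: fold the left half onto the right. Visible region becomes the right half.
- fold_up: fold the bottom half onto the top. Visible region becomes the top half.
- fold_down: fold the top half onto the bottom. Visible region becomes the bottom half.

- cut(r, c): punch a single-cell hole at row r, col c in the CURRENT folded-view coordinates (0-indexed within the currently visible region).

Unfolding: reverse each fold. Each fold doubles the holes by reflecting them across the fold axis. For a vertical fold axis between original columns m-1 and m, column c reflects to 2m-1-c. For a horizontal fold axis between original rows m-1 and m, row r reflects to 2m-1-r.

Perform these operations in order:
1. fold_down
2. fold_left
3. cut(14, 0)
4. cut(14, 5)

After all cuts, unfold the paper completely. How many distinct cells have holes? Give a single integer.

Answer: 8

Derivation:
Op 1 fold_down: fold axis h@16; visible region now rows[16,32) x cols[0,32) = 16x32
Op 2 fold_left: fold axis v@16; visible region now rows[16,32) x cols[0,16) = 16x16
Op 3 cut(14, 0): punch at orig (30,0); cuts so far [(30, 0)]; region rows[16,32) x cols[0,16) = 16x16
Op 4 cut(14, 5): punch at orig (30,5); cuts so far [(30, 0), (30, 5)]; region rows[16,32) x cols[0,16) = 16x16
Unfold 1 (reflect across v@16): 4 holes -> [(30, 0), (30, 5), (30, 26), (30, 31)]
Unfold 2 (reflect across h@16): 8 holes -> [(1, 0), (1, 5), (1, 26), (1, 31), (30, 0), (30, 5), (30, 26), (30, 31)]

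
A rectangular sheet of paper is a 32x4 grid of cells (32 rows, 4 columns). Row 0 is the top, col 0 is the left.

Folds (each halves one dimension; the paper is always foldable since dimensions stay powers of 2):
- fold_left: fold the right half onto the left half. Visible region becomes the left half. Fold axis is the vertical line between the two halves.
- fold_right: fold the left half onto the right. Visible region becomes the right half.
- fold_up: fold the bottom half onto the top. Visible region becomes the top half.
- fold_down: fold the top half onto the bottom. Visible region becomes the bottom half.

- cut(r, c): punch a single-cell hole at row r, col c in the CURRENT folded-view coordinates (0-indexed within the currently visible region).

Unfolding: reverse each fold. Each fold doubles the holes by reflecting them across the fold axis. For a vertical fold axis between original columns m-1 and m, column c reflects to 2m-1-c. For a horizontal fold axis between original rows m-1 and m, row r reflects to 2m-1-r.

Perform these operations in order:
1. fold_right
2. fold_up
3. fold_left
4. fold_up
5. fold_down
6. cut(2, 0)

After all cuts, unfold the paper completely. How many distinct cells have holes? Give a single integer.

Answer: 32

Derivation:
Op 1 fold_right: fold axis v@2; visible region now rows[0,32) x cols[2,4) = 32x2
Op 2 fold_up: fold axis h@16; visible region now rows[0,16) x cols[2,4) = 16x2
Op 3 fold_left: fold axis v@3; visible region now rows[0,16) x cols[2,3) = 16x1
Op 4 fold_up: fold axis h@8; visible region now rows[0,8) x cols[2,3) = 8x1
Op 5 fold_down: fold axis h@4; visible region now rows[4,8) x cols[2,3) = 4x1
Op 6 cut(2, 0): punch at orig (6,2); cuts so far [(6, 2)]; region rows[4,8) x cols[2,3) = 4x1
Unfold 1 (reflect across h@4): 2 holes -> [(1, 2), (6, 2)]
Unfold 2 (reflect across h@8): 4 holes -> [(1, 2), (6, 2), (9, 2), (14, 2)]
Unfold 3 (reflect across v@3): 8 holes -> [(1, 2), (1, 3), (6, 2), (6, 3), (9, 2), (9, 3), (14, 2), (14, 3)]
Unfold 4 (reflect across h@16): 16 holes -> [(1, 2), (1, 3), (6, 2), (6, 3), (9, 2), (9, 3), (14, 2), (14, 3), (17, 2), (17, 3), (22, 2), (22, 3), (25, 2), (25, 3), (30, 2), (30, 3)]
Unfold 5 (reflect across v@2): 32 holes -> [(1, 0), (1, 1), (1, 2), (1, 3), (6, 0), (6, 1), (6, 2), (6, 3), (9, 0), (9, 1), (9, 2), (9, 3), (14, 0), (14, 1), (14, 2), (14, 3), (17, 0), (17, 1), (17, 2), (17, 3), (22, 0), (22, 1), (22, 2), (22, 3), (25, 0), (25, 1), (25, 2), (25, 3), (30, 0), (30, 1), (30, 2), (30, 3)]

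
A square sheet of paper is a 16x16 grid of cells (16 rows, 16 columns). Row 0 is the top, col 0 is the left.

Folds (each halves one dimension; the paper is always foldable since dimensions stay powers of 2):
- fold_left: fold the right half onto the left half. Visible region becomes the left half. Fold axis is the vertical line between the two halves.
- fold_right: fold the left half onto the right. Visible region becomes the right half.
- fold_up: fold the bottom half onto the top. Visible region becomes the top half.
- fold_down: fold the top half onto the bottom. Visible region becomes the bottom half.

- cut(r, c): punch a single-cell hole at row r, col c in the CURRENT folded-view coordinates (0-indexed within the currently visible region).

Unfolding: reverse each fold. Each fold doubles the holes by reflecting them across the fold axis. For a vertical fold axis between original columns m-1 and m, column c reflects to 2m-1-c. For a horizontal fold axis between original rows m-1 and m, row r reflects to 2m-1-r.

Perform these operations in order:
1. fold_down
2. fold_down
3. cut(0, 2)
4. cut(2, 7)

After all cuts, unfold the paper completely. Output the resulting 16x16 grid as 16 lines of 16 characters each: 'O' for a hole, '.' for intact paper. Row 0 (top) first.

Op 1 fold_down: fold axis h@8; visible region now rows[8,16) x cols[0,16) = 8x16
Op 2 fold_down: fold axis h@12; visible region now rows[12,16) x cols[0,16) = 4x16
Op 3 cut(0, 2): punch at orig (12,2); cuts so far [(12, 2)]; region rows[12,16) x cols[0,16) = 4x16
Op 4 cut(2, 7): punch at orig (14,7); cuts so far [(12, 2), (14, 7)]; region rows[12,16) x cols[0,16) = 4x16
Unfold 1 (reflect across h@12): 4 holes -> [(9, 7), (11, 2), (12, 2), (14, 7)]
Unfold 2 (reflect across h@8): 8 holes -> [(1, 7), (3, 2), (4, 2), (6, 7), (9, 7), (11, 2), (12, 2), (14, 7)]

Answer: ................
.......O........
................
..O.............
..O.............
................
.......O........
................
................
.......O........
................
..O.............
..O.............
................
.......O........
................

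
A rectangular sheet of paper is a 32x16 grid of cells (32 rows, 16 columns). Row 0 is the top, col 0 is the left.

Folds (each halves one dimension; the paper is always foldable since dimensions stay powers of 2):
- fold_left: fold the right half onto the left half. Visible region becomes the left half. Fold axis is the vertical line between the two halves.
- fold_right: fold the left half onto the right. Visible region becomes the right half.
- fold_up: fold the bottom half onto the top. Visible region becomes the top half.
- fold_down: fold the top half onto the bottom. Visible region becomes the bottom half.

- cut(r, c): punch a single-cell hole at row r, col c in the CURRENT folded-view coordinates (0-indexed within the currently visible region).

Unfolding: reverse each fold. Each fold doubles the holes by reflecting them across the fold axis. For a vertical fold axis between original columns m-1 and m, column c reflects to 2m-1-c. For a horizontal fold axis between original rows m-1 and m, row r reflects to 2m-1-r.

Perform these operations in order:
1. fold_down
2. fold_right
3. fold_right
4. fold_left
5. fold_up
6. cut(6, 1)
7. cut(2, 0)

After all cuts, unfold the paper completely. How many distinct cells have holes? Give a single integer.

Op 1 fold_down: fold axis h@16; visible region now rows[16,32) x cols[0,16) = 16x16
Op 2 fold_right: fold axis v@8; visible region now rows[16,32) x cols[8,16) = 16x8
Op 3 fold_right: fold axis v@12; visible region now rows[16,32) x cols[12,16) = 16x4
Op 4 fold_left: fold axis v@14; visible region now rows[16,32) x cols[12,14) = 16x2
Op 5 fold_up: fold axis h@24; visible region now rows[16,24) x cols[12,14) = 8x2
Op 6 cut(6, 1): punch at orig (22,13); cuts so far [(22, 13)]; region rows[16,24) x cols[12,14) = 8x2
Op 7 cut(2, 0): punch at orig (18,12); cuts so far [(18, 12), (22, 13)]; region rows[16,24) x cols[12,14) = 8x2
Unfold 1 (reflect across h@24): 4 holes -> [(18, 12), (22, 13), (25, 13), (29, 12)]
Unfold 2 (reflect across v@14): 8 holes -> [(18, 12), (18, 15), (22, 13), (22, 14), (25, 13), (25, 14), (29, 12), (29, 15)]
Unfold 3 (reflect across v@12): 16 holes -> [(18, 8), (18, 11), (18, 12), (18, 15), (22, 9), (22, 10), (22, 13), (22, 14), (25, 9), (25, 10), (25, 13), (25, 14), (29, 8), (29, 11), (29, 12), (29, 15)]
Unfold 4 (reflect across v@8): 32 holes -> [(18, 0), (18, 3), (18, 4), (18, 7), (18, 8), (18, 11), (18, 12), (18, 15), (22, 1), (22, 2), (22, 5), (22, 6), (22, 9), (22, 10), (22, 13), (22, 14), (25, 1), (25, 2), (25, 5), (25, 6), (25, 9), (25, 10), (25, 13), (25, 14), (29, 0), (29, 3), (29, 4), (29, 7), (29, 8), (29, 11), (29, 12), (29, 15)]
Unfold 5 (reflect across h@16): 64 holes -> [(2, 0), (2, 3), (2, 4), (2, 7), (2, 8), (2, 11), (2, 12), (2, 15), (6, 1), (6, 2), (6, 5), (6, 6), (6, 9), (6, 10), (6, 13), (6, 14), (9, 1), (9, 2), (9, 5), (9, 6), (9, 9), (9, 10), (9, 13), (9, 14), (13, 0), (13, 3), (13, 4), (13, 7), (13, 8), (13, 11), (13, 12), (13, 15), (18, 0), (18, 3), (18, 4), (18, 7), (18, 8), (18, 11), (18, 12), (18, 15), (22, 1), (22, 2), (22, 5), (22, 6), (22, 9), (22, 10), (22, 13), (22, 14), (25, 1), (25, 2), (25, 5), (25, 6), (25, 9), (25, 10), (25, 13), (25, 14), (29, 0), (29, 3), (29, 4), (29, 7), (29, 8), (29, 11), (29, 12), (29, 15)]

Answer: 64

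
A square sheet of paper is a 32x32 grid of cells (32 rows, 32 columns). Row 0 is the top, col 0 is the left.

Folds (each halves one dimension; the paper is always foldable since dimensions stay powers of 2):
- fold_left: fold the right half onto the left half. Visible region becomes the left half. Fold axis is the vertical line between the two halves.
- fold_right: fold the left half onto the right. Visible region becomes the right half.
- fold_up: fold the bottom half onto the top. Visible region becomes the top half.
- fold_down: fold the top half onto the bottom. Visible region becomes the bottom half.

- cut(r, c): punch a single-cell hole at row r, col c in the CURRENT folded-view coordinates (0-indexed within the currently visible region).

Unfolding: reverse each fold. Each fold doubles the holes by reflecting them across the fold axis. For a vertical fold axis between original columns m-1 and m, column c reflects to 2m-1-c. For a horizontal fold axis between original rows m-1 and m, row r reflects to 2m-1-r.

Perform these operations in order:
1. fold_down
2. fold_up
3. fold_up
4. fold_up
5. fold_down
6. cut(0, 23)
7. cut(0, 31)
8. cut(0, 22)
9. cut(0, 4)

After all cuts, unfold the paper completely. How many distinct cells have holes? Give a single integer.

Op 1 fold_down: fold axis h@16; visible region now rows[16,32) x cols[0,32) = 16x32
Op 2 fold_up: fold axis h@24; visible region now rows[16,24) x cols[0,32) = 8x32
Op 3 fold_up: fold axis h@20; visible region now rows[16,20) x cols[0,32) = 4x32
Op 4 fold_up: fold axis h@18; visible region now rows[16,18) x cols[0,32) = 2x32
Op 5 fold_down: fold axis h@17; visible region now rows[17,18) x cols[0,32) = 1x32
Op 6 cut(0, 23): punch at orig (17,23); cuts so far [(17, 23)]; region rows[17,18) x cols[0,32) = 1x32
Op 7 cut(0, 31): punch at orig (17,31); cuts so far [(17, 23), (17, 31)]; region rows[17,18) x cols[0,32) = 1x32
Op 8 cut(0, 22): punch at orig (17,22); cuts so far [(17, 22), (17, 23), (17, 31)]; region rows[17,18) x cols[0,32) = 1x32
Op 9 cut(0, 4): punch at orig (17,4); cuts so far [(17, 4), (17, 22), (17, 23), (17, 31)]; region rows[17,18) x cols[0,32) = 1x32
Unfold 1 (reflect across h@17): 8 holes -> [(16, 4), (16, 22), (16, 23), (16, 31), (17, 4), (17, 22), (17, 23), (17, 31)]
Unfold 2 (reflect across h@18): 16 holes -> [(16, 4), (16, 22), (16, 23), (16, 31), (17, 4), (17, 22), (17, 23), (17, 31), (18, 4), (18, 22), (18, 23), (18, 31), (19, 4), (19, 22), (19, 23), (19, 31)]
Unfold 3 (reflect across h@20): 32 holes -> [(16, 4), (16, 22), (16, 23), (16, 31), (17, 4), (17, 22), (17, 23), (17, 31), (18, 4), (18, 22), (18, 23), (18, 31), (19, 4), (19, 22), (19, 23), (19, 31), (20, 4), (20, 22), (20, 23), (20, 31), (21, 4), (21, 22), (21, 23), (21, 31), (22, 4), (22, 22), (22, 23), (22, 31), (23, 4), (23, 22), (23, 23), (23, 31)]
Unfold 4 (reflect across h@24): 64 holes -> [(16, 4), (16, 22), (16, 23), (16, 31), (17, 4), (17, 22), (17, 23), (17, 31), (18, 4), (18, 22), (18, 23), (18, 31), (19, 4), (19, 22), (19, 23), (19, 31), (20, 4), (20, 22), (20, 23), (20, 31), (21, 4), (21, 22), (21, 23), (21, 31), (22, 4), (22, 22), (22, 23), (22, 31), (23, 4), (23, 22), (23, 23), (23, 31), (24, 4), (24, 22), (24, 23), (24, 31), (25, 4), (25, 22), (25, 23), (25, 31), (26, 4), (26, 22), (26, 23), (26, 31), (27, 4), (27, 22), (27, 23), (27, 31), (28, 4), (28, 22), (28, 23), (28, 31), (29, 4), (29, 22), (29, 23), (29, 31), (30, 4), (30, 22), (30, 23), (30, 31), (31, 4), (31, 22), (31, 23), (31, 31)]
Unfold 5 (reflect across h@16): 128 holes -> [(0, 4), (0, 22), (0, 23), (0, 31), (1, 4), (1, 22), (1, 23), (1, 31), (2, 4), (2, 22), (2, 23), (2, 31), (3, 4), (3, 22), (3, 23), (3, 31), (4, 4), (4, 22), (4, 23), (4, 31), (5, 4), (5, 22), (5, 23), (5, 31), (6, 4), (6, 22), (6, 23), (6, 31), (7, 4), (7, 22), (7, 23), (7, 31), (8, 4), (8, 22), (8, 23), (8, 31), (9, 4), (9, 22), (9, 23), (9, 31), (10, 4), (10, 22), (10, 23), (10, 31), (11, 4), (11, 22), (11, 23), (11, 31), (12, 4), (12, 22), (12, 23), (12, 31), (13, 4), (13, 22), (13, 23), (13, 31), (14, 4), (14, 22), (14, 23), (14, 31), (15, 4), (15, 22), (15, 23), (15, 31), (16, 4), (16, 22), (16, 23), (16, 31), (17, 4), (17, 22), (17, 23), (17, 31), (18, 4), (18, 22), (18, 23), (18, 31), (19, 4), (19, 22), (19, 23), (19, 31), (20, 4), (20, 22), (20, 23), (20, 31), (21, 4), (21, 22), (21, 23), (21, 31), (22, 4), (22, 22), (22, 23), (22, 31), (23, 4), (23, 22), (23, 23), (23, 31), (24, 4), (24, 22), (24, 23), (24, 31), (25, 4), (25, 22), (25, 23), (25, 31), (26, 4), (26, 22), (26, 23), (26, 31), (27, 4), (27, 22), (27, 23), (27, 31), (28, 4), (28, 22), (28, 23), (28, 31), (29, 4), (29, 22), (29, 23), (29, 31), (30, 4), (30, 22), (30, 23), (30, 31), (31, 4), (31, 22), (31, 23), (31, 31)]

Answer: 128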